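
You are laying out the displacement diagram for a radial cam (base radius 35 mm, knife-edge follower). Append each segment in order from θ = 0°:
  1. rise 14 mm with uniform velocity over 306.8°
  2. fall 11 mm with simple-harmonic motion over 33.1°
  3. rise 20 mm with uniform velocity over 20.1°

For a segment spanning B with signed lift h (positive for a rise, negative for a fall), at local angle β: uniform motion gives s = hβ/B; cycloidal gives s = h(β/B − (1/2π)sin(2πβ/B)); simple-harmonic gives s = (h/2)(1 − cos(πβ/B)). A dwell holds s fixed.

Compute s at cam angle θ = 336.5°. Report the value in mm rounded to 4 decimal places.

seg 1 [0°–306.8°] uniform, h=14: full span → s += 14 → s = 14.0000
seg 2 [306.8°–339.9°] simple-harmonic, h=-11: θ=336.5° here. β=29.7, B=33.1. -11/2·(1 − cos(π·0.8973)) = -10.7161 → s = 3.2839

3.2839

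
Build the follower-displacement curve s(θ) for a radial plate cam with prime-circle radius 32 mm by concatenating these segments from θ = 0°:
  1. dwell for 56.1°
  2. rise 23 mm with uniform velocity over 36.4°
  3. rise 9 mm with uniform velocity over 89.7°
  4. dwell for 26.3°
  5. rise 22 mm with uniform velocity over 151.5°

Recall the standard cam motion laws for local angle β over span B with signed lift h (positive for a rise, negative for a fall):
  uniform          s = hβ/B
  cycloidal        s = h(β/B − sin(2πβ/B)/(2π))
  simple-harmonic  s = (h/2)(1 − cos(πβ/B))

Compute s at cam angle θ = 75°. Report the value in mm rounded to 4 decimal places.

seg 1 [0°–56.1°] dwell: s stays 0.0000
seg 2 [56.1°–92.5°] uniform, h=23: θ=75° here. β=18.9, B=36.4. 23·18.9/36.4 = 11.9423 → s = 11.9423

11.9423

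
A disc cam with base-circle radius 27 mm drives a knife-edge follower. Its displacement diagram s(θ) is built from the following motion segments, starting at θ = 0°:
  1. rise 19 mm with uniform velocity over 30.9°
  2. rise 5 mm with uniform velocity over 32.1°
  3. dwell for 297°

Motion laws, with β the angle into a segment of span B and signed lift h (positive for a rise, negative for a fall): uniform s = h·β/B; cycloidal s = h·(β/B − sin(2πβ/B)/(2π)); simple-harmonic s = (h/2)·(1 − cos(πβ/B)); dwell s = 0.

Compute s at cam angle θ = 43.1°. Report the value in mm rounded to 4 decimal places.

seg 1 [0°–30.9°] uniform, h=19: full span → s += 19 → s = 19.0000
seg 2 [30.9°–63°] uniform, h=5: θ=43.1° here. β=12.2, B=32.1. 5·12.2/32.1 = 1.9003 → s = 20.9003

20.9003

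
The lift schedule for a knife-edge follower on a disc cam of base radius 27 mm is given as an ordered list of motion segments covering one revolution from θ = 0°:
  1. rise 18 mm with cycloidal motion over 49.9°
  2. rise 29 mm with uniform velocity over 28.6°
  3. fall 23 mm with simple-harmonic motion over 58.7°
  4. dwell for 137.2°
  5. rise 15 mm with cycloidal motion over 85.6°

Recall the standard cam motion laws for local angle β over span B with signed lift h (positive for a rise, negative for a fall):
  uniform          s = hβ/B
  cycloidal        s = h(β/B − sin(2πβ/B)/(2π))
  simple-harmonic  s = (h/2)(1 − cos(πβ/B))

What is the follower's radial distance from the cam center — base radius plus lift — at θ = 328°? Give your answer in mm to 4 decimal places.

seg 1 [0°–49.9°] cycloidal, h=18: full span → s += 18 → s = 18.0000
seg 2 [49.9°–78.5°] uniform, h=29: full span → s += 29 → s = 47.0000
seg 3 [78.5°–137.2°] simple-harmonic, h=-23: full span → s += -23 → s = 24.0000
seg 4 [137.2°–274.4°] dwell: s stays 24.0000
seg 5 [274.4°–360°] cycloidal, h=15: θ=328° here. β=53.6, B=85.6. 15·(0.6262 − sin(2π·0.6262)/(2π)) = 11.0930 → s = 35.0930
radial distance = base radius + s = 27 + 35.0930 = 62.0930

62.0930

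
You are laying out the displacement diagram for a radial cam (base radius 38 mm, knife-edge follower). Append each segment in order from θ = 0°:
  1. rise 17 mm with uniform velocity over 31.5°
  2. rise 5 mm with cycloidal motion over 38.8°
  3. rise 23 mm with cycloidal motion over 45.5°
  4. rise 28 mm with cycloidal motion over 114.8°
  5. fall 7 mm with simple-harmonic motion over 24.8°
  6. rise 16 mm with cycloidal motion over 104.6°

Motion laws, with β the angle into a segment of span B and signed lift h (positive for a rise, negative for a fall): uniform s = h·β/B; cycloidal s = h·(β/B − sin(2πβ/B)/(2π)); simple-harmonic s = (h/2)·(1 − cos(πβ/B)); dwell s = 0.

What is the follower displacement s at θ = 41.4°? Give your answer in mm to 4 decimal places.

seg 1 [0°–31.5°] uniform, h=17: full span → s += 17 → s = 17.0000
seg 2 [31.5°–70.3°] cycloidal, h=5: θ=41.4° here. β=9.9, B=38.8. 5·(0.2552 − sin(2π·0.2552)/(2π)) = 0.4804 → s = 17.4804

17.4804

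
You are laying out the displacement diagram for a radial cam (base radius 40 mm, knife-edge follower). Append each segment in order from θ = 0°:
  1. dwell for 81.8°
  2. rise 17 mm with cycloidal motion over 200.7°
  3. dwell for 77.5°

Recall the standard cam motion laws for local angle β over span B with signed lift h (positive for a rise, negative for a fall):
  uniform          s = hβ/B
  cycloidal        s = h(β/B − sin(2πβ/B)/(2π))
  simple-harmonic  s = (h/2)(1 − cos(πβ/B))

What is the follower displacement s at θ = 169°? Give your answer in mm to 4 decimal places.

seg 1 [0°–81.8°] dwell: s stays 0.0000
seg 2 [81.8°–282.5°] cycloidal, h=17: θ=169° here. β=87.2, B=200.7. 17·(0.4345 − sin(2π·0.4345)/(2π)) = 6.3035 → s = 6.3035

6.3035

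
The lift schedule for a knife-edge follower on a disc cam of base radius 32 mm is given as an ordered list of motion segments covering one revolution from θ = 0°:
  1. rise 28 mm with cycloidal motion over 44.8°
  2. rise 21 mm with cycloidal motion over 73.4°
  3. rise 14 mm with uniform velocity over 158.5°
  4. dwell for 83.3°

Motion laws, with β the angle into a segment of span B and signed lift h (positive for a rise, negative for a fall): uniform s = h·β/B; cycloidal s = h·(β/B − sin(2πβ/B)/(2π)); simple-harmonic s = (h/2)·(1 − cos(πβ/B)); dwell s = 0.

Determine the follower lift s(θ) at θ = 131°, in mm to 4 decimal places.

seg 1 [0°–44.8°] cycloidal, h=28: full span → s += 28 → s = 28.0000
seg 2 [44.8°–118.2°] cycloidal, h=21: full span → s += 21 → s = 49.0000
seg 3 [118.2°–276.7°] uniform, h=14: θ=131° here. β=12.8, B=158.5. 14·12.8/158.5 = 1.1306 → s = 50.1306

50.1306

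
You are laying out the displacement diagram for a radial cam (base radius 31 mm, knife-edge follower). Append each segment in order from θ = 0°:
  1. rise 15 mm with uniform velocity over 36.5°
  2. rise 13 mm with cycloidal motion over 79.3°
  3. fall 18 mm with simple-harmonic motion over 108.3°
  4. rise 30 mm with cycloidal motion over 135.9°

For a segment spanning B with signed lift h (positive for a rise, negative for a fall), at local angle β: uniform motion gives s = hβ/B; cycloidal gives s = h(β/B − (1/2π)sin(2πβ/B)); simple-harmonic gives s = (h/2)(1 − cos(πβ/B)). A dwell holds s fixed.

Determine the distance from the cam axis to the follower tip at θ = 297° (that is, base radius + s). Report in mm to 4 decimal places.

seg 1 [0°–36.5°] uniform, h=15: full span → s += 15 → s = 15.0000
seg 2 [36.5°–115.8°] cycloidal, h=13: full span → s += 13 → s = 28.0000
seg 3 [115.8°–224.1°] simple-harmonic, h=-18: full span → s += -18 → s = 10.0000
seg 4 [224.1°–360°] cycloidal, h=30: θ=297° here. β=72.9, B=135.9. 30·(0.5364 − sin(2π·0.5364)/(2π)) = 17.1759 → s = 27.1759
radial distance = base radius + s = 31 + 27.1759 = 58.1759

58.1759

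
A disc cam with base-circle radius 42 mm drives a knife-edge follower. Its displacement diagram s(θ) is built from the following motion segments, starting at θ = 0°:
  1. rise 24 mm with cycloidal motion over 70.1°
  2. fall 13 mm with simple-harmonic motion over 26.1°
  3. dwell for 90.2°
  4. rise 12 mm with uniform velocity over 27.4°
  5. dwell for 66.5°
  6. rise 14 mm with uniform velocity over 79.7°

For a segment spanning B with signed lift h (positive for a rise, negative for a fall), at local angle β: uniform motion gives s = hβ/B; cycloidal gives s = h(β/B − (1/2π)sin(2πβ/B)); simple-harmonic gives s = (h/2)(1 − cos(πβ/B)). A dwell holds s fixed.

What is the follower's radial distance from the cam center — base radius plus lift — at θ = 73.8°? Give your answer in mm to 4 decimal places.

seg 1 [0°–70.1°] cycloidal, h=24: full span → s += 24 → s = 24.0000
seg 2 [70.1°–96.2°] simple-harmonic, h=-13: θ=73.8° here. β=3.7, B=26.1. -13/2·(1 − cos(π·0.1418)) = -0.6340 → s = 23.3660
radial distance = base radius + s = 42 + 23.3660 = 65.3660

65.3660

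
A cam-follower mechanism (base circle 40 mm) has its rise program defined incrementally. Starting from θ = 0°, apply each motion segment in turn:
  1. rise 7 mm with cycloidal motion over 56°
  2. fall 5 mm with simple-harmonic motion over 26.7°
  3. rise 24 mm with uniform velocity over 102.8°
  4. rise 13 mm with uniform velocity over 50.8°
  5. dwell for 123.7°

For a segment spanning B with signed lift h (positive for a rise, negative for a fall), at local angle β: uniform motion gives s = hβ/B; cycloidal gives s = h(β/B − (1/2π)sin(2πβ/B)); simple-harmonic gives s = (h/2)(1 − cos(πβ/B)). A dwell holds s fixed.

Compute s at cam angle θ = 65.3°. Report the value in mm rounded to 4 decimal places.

seg 1 [0°–56°] cycloidal, h=7: full span → s += 7 → s = 7.0000
seg 2 [56°–82.7°] simple-harmonic, h=-5: θ=65.3° here. β=9.3, B=26.7. -5/2·(1 − cos(π·0.3483)) = -1.3532 → s = 5.6468

5.6468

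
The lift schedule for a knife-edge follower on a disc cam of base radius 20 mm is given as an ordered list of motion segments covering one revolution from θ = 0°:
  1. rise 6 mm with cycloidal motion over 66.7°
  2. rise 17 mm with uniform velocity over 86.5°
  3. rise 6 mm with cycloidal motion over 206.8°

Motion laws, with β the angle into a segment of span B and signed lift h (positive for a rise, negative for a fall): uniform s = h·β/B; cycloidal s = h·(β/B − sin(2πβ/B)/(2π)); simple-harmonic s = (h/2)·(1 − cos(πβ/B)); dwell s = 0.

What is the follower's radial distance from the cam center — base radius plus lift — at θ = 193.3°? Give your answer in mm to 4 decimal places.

seg 1 [0°–66.7°] cycloidal, h=6: full span → s += 6 → s = 6.0000
seg 2 [66.7°–153.2°] uniform, h=17: full span → s += 17 → s = 23.0000
seg 3 [153.2°–360°] cycloidal, h=6: θ=193.3° here. β=40.1, B=206.8. 6·(0.1939 − sin(2π·0.1939)/(2π)) = 0.2672 → s = 23.2672
radial distance = base radius + s = 20 + 23.2672 = 43.2672

43.2672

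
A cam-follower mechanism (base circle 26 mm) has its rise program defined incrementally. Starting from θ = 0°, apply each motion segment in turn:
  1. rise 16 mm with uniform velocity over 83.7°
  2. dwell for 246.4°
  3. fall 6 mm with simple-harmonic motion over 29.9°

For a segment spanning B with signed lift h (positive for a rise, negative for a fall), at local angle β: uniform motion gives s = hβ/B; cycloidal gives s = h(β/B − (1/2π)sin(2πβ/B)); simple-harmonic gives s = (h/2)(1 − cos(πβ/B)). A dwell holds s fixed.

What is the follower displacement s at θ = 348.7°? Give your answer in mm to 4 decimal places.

seg 1 [0°–83.7°] uniform, h=16: full span → s += 16 → s = 16.0000
seg 2 [83.7°–330.1°] dwell: s stays 16.0000
seg 3 [330.1°–360°] simple-harmonic, h=-6: θ=348.7° here. β=18.6, B=29.9. -6/2·(1 − cos(π·0.6221)) = -4.1225 → s = 11.8775

11.8775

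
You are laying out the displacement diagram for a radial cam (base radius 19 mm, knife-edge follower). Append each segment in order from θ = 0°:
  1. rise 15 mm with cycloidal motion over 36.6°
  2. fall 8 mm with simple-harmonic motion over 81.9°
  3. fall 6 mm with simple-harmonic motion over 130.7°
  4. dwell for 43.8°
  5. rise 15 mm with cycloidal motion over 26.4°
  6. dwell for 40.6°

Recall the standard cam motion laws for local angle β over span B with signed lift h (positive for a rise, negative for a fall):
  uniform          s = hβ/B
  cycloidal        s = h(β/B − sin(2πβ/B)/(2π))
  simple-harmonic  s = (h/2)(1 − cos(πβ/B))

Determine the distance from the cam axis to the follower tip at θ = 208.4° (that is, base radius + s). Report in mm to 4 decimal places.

seg 1 [0°–36.6°] cycloidal, h=15: full span → s += 15 → s = 15.0000
seg 2 [36.6°–118.5°] simple-harmonic, h=-8: full span → s += -8 → s = 7.0000
seg 3 [118.5°–249.2°] simple-harmonic, h=-6: θ=208.4° here. β=89.9, B=130.7. -6/2·(1 − cos(π·0.6878)) = -4.6693 → s = 2.3307
radial distance = base radius + s = 19 + 2.3307 = 21.3307

21.3307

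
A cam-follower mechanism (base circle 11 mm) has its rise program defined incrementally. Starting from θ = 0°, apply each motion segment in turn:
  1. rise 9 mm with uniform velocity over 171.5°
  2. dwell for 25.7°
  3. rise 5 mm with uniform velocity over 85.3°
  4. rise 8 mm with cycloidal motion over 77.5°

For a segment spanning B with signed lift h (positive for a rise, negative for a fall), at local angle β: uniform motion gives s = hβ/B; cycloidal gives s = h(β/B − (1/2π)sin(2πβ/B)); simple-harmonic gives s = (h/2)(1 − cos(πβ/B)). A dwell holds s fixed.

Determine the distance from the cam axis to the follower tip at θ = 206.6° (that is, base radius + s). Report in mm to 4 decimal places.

seg 1 [0°–171.5°] uniform, h=9: full span → s += 9 → s = 9.0000
seg 2 [171.5°–197.2°] dwell: s stays 9.0000
seg 3 [197.2°–282.5°] uniform, h=5: θ=206.6° here. β=9.4, B=85.3. 5·9.4/85.3 = 0.5510 → s = 9.5510
radial distance = base radius + s = 11 + 9.5510 = 20.5510

20.5510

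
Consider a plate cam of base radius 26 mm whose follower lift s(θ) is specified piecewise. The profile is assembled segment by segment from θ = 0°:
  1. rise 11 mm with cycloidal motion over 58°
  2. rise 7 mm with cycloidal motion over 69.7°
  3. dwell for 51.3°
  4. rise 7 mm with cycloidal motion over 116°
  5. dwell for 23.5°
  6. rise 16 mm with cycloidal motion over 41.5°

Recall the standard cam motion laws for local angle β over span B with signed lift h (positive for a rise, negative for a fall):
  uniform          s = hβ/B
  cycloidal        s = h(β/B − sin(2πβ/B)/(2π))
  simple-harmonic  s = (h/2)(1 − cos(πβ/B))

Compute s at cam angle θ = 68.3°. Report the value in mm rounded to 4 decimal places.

seg 1 [0°–58°] cycloidal, h=11: full span → s += 11 → s = 11.0000
seg 2 [58°–127.7°] cycloidal, h=7: θ=68.3° here. β=10.3, B=69.7. 7·(0.1478 − sin(2π·0.1478)/(2π)) = 0.1424 → s = 11.1424

11.1424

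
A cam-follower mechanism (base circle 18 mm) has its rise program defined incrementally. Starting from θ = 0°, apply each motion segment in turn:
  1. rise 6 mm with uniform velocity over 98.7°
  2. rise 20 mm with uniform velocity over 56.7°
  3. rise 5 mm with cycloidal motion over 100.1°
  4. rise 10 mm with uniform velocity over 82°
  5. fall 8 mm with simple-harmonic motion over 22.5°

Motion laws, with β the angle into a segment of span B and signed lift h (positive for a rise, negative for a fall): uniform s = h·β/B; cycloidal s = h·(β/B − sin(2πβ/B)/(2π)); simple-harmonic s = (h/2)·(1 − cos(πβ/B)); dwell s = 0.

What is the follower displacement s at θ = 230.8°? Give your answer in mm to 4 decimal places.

seg 1 [0°–98.7°] uniform, h=6: full span → s += 6 → s = 6.0000
seg 2 [98.7°–155.4°] uniform, h=20: full span → s += 20 → s = 26.0000
seg 3 [155.4°–255.5°] cycloidal, h=5: θ=230.8° here. β=75.4, B=100.1. 5·(0.7532 − sin(2π·0.7532)/(2π)) = 4.5618 → s = 30.5618

30.5618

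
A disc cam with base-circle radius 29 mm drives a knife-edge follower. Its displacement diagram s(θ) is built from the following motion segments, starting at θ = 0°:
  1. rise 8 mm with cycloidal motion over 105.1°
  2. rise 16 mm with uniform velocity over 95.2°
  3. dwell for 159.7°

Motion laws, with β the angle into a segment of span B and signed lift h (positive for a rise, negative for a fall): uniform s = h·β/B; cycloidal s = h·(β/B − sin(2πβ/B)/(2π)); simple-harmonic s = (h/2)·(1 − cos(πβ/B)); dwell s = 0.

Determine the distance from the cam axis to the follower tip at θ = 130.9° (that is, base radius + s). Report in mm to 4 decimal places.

seg 1 [0°–105.1°] cycloidal, h=8: full span → s += 8 → s = 8.0000
seg 2 [105.1°–200.3°] uniform, h=16: θ=130.9° here. β=25.8, B=95.2. 16·25.8/95.2 = 4.3361 → s = 12.3361
radial distance = base radius + s = 29 + 12.3361 = 41.3361

41.3361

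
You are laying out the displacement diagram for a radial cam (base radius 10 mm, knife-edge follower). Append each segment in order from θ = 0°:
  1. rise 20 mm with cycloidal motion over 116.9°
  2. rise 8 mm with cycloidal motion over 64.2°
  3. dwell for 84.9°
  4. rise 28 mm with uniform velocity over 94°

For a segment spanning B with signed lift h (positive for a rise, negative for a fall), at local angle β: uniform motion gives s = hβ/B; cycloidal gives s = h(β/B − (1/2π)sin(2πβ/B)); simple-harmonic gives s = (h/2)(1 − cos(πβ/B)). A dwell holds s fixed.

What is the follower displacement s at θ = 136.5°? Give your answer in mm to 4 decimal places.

seg 1 [0°–116.9°] cycloidal, h=20: full span → s += 20 → s = 20.0000
seg 2 [116.9°–181.1°] cycloidal, h=8: θ=136.5° here. β=19.6, B=64.2. 8·(0.3053 − sin(2π·0.3053)/(2π)) = 1.2452 → s = 21.2452

21.2452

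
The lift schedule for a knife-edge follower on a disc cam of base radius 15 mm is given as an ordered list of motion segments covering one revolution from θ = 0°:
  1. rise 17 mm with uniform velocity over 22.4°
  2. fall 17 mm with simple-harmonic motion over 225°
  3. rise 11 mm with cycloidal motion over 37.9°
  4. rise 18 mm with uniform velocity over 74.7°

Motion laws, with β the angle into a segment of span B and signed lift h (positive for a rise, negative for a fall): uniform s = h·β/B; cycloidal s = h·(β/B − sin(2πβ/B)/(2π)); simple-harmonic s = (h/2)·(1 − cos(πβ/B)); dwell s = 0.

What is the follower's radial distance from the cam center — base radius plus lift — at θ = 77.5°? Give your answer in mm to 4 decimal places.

seg 1 [0°–22.4°] uniform, h=17: full span → s += 17 → s = 17.0000
seg 2 [22.4°–247.4°] simple-harmonic, h=-17: θ=77.5° here. β=55.1, B=225. -17/2·(1 − cos(π·0.2449)) = -2.3939 → s = 14.6061
radial distance = base radius + s = 15 + 14.6061 = 29.6061

29.6061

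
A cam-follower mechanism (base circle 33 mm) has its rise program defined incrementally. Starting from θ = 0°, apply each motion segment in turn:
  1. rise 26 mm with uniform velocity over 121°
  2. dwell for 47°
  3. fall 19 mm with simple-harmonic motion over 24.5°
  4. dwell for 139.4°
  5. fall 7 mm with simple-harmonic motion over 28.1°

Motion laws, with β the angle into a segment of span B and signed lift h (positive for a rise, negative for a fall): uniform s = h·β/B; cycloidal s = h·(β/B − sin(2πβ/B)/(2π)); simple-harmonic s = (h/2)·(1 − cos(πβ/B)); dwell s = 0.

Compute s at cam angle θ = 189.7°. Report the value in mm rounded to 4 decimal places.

seg 1 [0°–121°] uniform, h=26: full span → s += 26 → s = 26.0000
seg 2 [121°–168°] dwell: s stays 26.0000
seg 3 [168°–192.5°] simple-harmonic, h=-19: θ=189.7° here. β=21.7, B=24.5. -19/2·(1 − cos(π·0.8857)) = -18.3942 → s = 7.6058

7.6058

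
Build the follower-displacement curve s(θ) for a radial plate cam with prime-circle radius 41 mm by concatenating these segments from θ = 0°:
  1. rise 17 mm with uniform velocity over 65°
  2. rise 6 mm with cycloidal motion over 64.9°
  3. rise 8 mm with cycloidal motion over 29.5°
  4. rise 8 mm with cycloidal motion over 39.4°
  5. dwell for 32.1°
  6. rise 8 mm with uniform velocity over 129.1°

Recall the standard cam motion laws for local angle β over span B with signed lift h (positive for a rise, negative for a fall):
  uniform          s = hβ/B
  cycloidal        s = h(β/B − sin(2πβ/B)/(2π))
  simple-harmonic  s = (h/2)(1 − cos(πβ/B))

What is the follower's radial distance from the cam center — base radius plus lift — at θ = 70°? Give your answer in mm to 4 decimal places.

seg 1 [0°–65°] uniform, h=17: full span → s += 17 → s = 17.0000
seg 2 [65°–129.9°] cycloidal, h=6: θ=70° here. β=5, B=64.9. 6·(0.0770 − sin(2π·0.0770)/(2π)) = 0.0178 → s = 17.0178
radial distance = base radius + s = 41 + 17.0178 = 58.0178

58.0178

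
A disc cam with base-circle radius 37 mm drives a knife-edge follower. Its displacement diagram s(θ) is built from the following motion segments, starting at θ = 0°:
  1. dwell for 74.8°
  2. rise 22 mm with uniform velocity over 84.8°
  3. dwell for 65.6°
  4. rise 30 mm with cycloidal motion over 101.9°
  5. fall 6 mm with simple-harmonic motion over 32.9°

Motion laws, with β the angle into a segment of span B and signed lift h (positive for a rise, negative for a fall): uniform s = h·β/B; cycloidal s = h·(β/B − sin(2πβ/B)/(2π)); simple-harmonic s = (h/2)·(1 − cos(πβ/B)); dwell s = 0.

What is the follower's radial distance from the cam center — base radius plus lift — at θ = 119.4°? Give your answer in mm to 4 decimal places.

seg 1 [0°–74.8°] dwell: s stays 0.0000
seg 2 [74.8°–159.6°] uniform, h=22: θ=119.4° here. β=44.6, B=84.8. 22·44.6/84.8 = 11.5708 → s = 11.5708
radial distance = base radius + s = 37 + 11.5708 = 48.5708

48.5708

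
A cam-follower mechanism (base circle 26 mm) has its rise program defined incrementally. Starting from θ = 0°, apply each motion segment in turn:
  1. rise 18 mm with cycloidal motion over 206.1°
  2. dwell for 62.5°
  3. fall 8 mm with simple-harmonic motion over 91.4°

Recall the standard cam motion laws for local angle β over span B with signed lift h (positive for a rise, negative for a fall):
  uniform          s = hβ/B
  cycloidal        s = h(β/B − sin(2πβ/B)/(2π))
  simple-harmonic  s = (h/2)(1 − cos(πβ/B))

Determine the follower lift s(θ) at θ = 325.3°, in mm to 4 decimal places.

seg 1 [0°–206.1°] cycloidal, h=18: full span → s += 18 → s = 18.0000
seg 2 [206.1°–268.6°] dwell: s stays 18.0000
seg 3 [268.6°–360°] simple-harmonic, h=-8: θ=325.3° here. β=56.7, B=91.4. -8/2·(1 − cos(π·0.6204)) = -5.4766 → s = 12.5234

12.5234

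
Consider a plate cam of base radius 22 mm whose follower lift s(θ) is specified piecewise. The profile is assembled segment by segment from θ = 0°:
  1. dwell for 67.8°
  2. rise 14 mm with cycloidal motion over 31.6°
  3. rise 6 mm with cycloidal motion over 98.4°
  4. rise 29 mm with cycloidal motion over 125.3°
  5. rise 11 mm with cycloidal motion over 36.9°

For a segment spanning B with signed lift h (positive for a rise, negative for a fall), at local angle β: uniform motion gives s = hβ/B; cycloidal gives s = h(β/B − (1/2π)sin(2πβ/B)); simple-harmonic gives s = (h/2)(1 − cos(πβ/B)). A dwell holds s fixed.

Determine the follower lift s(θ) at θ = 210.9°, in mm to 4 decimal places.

seg 1 [0°–67.8°] dwell: s stays 0.0000
seg 2 [67.8°–99.4°] cycloidal, h=14: full span → s += 14 → s = 14.0000
seg 3 [99.4°–197.8°] cycloidal, h=6: full span → s += 6 → s = 20.0000
seg 4 [197.8°–323.1°] cycloidal, h=29: θ=210.9° here. β=13.1, B=125.3. 29·(0.1045 − sin(2π·0.1045)/(2π)) = 0.2134 → s = 20.2134

20.2134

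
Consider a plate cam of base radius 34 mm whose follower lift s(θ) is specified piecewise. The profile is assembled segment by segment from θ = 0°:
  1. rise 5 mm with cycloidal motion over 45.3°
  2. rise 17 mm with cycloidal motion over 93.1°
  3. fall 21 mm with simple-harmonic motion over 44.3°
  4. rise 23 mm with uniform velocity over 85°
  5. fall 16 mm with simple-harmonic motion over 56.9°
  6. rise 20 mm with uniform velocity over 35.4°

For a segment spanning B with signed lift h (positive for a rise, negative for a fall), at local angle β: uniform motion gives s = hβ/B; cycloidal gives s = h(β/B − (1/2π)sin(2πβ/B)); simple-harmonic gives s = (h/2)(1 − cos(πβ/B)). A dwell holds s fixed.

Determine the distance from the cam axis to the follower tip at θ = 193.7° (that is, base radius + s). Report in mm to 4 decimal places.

seg 1 [0°–45.3°] cycloidal, h=5: full span → s += 5 → s = 5.0000
seg 2 [45.3°–138.4°] cycloidal, h=17: full span → s += 17 → s = 22.0000
seg 3 [138.4°–182.7°] simple-harmonic, h=-21: full span → s += -21 → s = 1.0000
seg 4 [182.7°–267.7°] uniform, h=23: θ=193.7° here. β=11, B=85. 23·11/85 = 2.9765 → s = 3.9765
radial distance = base radius + s = 34 + 3.9765 = 37.9765

37.9765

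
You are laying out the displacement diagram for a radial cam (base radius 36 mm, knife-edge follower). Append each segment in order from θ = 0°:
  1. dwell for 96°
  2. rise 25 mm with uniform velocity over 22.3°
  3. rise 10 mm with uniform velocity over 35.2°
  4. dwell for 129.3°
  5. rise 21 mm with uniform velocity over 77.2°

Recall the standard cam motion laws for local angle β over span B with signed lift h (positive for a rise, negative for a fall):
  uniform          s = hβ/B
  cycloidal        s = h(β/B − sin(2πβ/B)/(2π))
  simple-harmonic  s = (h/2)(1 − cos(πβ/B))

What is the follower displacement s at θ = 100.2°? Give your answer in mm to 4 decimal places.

seg 1 [0°–96°] dwell: s stays 0.0000
seg 2 [96°–118.3°] uniform, h=25: θ=100.2° here. β=4.2, B=22.3. 25·4.2/22.3 = 4.7085 → s = 4.7085

4.7085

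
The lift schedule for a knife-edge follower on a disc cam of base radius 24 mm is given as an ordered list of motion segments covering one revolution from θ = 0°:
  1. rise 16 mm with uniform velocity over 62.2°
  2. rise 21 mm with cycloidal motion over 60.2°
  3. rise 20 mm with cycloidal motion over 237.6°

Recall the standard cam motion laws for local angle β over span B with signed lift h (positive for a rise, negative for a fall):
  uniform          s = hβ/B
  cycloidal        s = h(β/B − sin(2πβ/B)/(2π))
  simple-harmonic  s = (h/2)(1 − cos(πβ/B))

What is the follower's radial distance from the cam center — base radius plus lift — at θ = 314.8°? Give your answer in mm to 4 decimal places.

seg 1 [0°–62.2°] uniform, h=16: full span → s += 16 → s = 16.0000
seg 2 [62.2°–122.4°] cycloidal, h=21: full span → s += 21 → s = 37.0000
seg 3 [122.4°–360°] cycloidal, h=20: θ=314.8° here. β=192.4, B=237.6. 20·(0.8098 − sin(2π·0.8098)/(2π)) = 19.1566 → s = 56.1566
radial distance = base radius + s = 24 + 56.1566 = 80.1566

80.1566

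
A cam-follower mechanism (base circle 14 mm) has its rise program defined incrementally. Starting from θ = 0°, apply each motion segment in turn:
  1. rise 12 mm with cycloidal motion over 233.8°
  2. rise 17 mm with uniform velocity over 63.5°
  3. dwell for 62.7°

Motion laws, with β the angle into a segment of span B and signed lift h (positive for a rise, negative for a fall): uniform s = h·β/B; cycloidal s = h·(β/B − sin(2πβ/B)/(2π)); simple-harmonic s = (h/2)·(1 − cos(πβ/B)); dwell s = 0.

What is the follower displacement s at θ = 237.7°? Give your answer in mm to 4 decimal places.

seg 1 [0°–233.8°] cycloidal, h=12: full span → s += 12 → s = 12.0000
seg 2 [233.8°–297.3°] uniform, h=17: θ=237.7° here. β=3.9, B=63.5. 17·3.9/63.5 = 1.0441 → s = 13.0441

13.0441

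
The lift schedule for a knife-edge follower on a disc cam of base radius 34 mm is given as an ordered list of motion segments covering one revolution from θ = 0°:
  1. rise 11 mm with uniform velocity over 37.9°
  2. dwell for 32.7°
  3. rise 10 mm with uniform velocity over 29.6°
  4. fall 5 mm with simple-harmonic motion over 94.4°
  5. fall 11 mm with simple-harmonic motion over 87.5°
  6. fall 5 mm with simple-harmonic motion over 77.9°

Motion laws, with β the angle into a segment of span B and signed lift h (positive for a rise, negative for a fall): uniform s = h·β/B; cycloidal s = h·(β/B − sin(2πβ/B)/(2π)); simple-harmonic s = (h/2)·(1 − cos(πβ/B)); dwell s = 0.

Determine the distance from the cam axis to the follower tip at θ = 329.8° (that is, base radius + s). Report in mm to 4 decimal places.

seg 1 [0°–37.9°] uniform, h=11: full span → s += 11 → s = 11.0000
seg 2 [37.9°–70.6°] dwell: s stays 11.0000
seg 3 [70.6°–100.2°] uniform, h=10: full span → s += 10 → s = 21.0000
seg 4 [100.2°–194.6°] simple-harmonic, h=-5: full span → s += -5 → s = 16.0000
seg 5 [194.6°–282.1°] simple-harmonic, h=-11: full span → s += -11 → s = 5.0000
seg 6 [282.1°–360°] simple-harmonic, h=-5: θ=329.8° here. β=47.7, B=77.9. -5/2·(1 − cos(π·0.6123)) = -3.3640 → s = 1.6360
radial distance = base radius + s = 34 + 1.6360 = 35.6360

35.6360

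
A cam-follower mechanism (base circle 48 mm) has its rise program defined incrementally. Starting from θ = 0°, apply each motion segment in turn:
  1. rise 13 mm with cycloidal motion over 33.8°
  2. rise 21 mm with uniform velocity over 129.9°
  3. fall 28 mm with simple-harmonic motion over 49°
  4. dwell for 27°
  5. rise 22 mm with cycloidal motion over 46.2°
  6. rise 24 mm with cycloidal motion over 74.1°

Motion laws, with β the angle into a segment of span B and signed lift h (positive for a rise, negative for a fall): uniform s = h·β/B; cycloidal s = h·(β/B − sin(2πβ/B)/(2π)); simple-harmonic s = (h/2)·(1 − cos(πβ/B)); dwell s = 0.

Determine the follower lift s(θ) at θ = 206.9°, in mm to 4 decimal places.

seg 1 [0°–33.8°] cycloidal, h=13: full span → s += 13 → s = 13.0000
seg 2 [33.8°–163.7°] uniform, h=21: full span → s += 21 → s = 34.0000
seg 3 [163.7°–212.7°] simple-harmonic, h=-28: θ=206.9° here. β=43.2, B=49. -28/2·(1 − cos(π·0.8816)) = -27.0431 → s = 6.9569

6.9569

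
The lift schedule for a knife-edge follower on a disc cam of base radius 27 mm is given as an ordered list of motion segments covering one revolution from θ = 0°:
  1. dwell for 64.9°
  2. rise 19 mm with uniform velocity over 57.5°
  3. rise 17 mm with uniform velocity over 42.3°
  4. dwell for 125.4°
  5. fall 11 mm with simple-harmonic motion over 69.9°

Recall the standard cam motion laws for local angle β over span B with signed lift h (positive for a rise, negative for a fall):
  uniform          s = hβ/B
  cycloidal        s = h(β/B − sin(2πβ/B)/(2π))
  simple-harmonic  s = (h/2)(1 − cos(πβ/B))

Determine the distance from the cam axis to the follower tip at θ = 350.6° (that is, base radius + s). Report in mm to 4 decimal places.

seg 1 [0°–64.9°] dwell: s stays 0.0000
seg 2 [64.9°–122.4°] uniform, h=19: full span → s += 19 → s = 19.0000
seg 3 [122.4°–164.7°] uniform, h=17: full span → s += 17 → s = 36.0000
seg 4 [164.7°–290.1°] dwell: s stays 36.0000
seg 5 [290.1°–360°] simple-harmonic, h=-11: θ=350.6° here. β=60.5, B=69.9. -11/2·(1 − cos(π·0.8655)) = -10.5164 → s = 25.4836
radial distance = base radius + s = 27 + 25.4836 = 52.4836

52.4836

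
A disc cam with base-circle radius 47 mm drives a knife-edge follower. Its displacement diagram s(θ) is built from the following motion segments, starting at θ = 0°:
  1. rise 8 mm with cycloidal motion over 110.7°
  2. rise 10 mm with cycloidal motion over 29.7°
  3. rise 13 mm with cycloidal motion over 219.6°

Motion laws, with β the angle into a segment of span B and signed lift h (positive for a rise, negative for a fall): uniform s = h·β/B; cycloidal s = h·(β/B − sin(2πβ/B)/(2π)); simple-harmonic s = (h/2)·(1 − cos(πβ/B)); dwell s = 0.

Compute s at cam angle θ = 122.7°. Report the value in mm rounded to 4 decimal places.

seg 1 [0°–110.7°] cycloidal, h=8: full span → s += 8 → s = 8.0000
seg 2 [110.7°–140.4°] cycloidal, h=10: θ=122.7° here. β=12, B=29.7. 10·(0.4040 − sin(2π·0.4040)/(2π)) = 3.1379 → s = 11.1379

11.1379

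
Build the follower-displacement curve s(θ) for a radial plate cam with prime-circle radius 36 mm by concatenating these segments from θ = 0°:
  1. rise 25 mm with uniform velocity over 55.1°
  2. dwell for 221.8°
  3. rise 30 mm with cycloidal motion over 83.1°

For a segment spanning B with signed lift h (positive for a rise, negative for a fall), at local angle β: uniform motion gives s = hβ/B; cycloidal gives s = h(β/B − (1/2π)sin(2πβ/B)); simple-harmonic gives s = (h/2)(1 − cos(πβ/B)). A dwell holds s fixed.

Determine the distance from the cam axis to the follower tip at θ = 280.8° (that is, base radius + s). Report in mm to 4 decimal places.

seg 1 [0°–55.1°] uniform, h=25: full span → s += 25 → s = 25.0000
seg 2 [55.1°–276.9°] dwell: s stays 25.0000
seg 3 [276.9°–360°] cycloidal, h=30: θ=280.8° here. β=3.9, B=83.1. 30·(0.0469 − sin(2π·0.0469)/(2π)) = 0.0203 → s = 25.0203
radial distance = base radius + s = 36 + 25.0203 = 61.0203

61.0203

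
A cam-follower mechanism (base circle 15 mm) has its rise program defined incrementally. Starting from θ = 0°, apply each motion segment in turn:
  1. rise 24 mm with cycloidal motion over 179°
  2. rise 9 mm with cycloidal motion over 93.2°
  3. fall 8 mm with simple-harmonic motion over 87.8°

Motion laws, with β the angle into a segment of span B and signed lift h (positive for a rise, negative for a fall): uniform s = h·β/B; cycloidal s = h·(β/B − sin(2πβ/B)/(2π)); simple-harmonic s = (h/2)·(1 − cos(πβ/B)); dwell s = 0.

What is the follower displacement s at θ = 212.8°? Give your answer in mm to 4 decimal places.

seg 1 [0°–179°] cycloidal, h=24: full span → s += 24 → s = 24.0000
seg 2 [179°–272.2°] cycloidal, h=9: θ=212.8° here. β=33.8, B=93.2. 9·(0.3627 − sin(2π·0.3627)/(2π)) = 2.1757 → s = 26.1757

26.1757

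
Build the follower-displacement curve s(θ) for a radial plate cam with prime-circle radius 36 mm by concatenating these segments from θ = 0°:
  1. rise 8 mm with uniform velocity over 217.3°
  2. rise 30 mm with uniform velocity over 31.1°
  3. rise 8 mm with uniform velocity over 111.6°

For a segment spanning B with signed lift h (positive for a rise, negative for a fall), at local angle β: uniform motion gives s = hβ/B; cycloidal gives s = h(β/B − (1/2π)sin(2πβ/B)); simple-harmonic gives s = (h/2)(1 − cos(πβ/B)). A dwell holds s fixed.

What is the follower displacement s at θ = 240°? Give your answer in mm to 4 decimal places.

seg 1 [0°–217.3°] uniform, h=8: full span → s += 8 → s = 8.0000
seg 2 [217.3°–248.4°] uniform, h=30: θ=240° here. β=22.7, B=31.1. 30·22.7/31.1 = 21.8971 → s = 29.8971

29.8971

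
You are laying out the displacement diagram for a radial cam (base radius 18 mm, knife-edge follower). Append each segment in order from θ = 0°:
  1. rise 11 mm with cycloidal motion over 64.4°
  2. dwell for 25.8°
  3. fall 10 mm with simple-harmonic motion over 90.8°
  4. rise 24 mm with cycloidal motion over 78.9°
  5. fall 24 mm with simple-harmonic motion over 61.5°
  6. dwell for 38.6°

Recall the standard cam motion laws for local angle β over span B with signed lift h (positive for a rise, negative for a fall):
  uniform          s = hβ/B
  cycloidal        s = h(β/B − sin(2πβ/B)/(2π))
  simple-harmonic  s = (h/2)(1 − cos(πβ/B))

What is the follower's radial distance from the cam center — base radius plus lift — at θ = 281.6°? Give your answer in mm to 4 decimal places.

seg 1 [0°–64.4°] cycloidal, h=11: full span → s += 11 → s = 11.0000
seg 2 [64.4°–90.2°] dwell: s stays 11.0000
seg 3 [90.2°–181°] simple-harmonic, h=-10: full span → s += -10 → s = 1.0000
seg 4 [181°–259.9°] cycloidal, h=24: full span → s += 24 → s = 25.0000
seg 5 [259.9°–321.4°] simple-harmonic, h=-24: θ=281.6° here. β=21.7, B=61.5. -24/2·(1 − cos(π·0.3528)) = -6.6479 → s = 18.3521
radial distance = base radius + s = 18 + 18.3521 = 36.3521

36.3521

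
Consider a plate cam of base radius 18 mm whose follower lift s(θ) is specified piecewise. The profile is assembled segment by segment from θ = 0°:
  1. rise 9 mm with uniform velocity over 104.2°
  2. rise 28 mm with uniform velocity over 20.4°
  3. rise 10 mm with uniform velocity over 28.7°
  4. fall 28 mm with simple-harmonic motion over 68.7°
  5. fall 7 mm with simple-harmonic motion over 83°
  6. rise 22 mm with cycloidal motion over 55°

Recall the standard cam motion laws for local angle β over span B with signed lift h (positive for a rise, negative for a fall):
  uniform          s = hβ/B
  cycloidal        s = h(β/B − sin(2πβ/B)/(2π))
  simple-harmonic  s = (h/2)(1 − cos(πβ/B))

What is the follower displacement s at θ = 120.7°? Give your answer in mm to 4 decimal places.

seg 1 [0°–104.2°] uniform, h=9: full span → s += 9 → s = 9.0000
seg 2 [104.2°–124.6°] uniform, h=28: θ=120.7° here. β=16.5, B=20.4. 28·16.5/20.4 = 22.6471 → s = 31.6471

31.6471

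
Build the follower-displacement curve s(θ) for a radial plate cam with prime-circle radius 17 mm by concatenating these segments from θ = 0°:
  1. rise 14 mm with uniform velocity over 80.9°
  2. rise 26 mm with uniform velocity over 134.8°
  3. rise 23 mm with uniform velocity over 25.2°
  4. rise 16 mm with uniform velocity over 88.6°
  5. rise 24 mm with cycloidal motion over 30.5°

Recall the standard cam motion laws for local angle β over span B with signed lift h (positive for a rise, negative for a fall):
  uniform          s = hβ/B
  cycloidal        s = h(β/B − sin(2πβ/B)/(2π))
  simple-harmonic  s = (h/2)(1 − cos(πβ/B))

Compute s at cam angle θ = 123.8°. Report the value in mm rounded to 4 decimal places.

seg 1 [0°–80.9°] uniform, h=14: full span → s += 14 → s = 14.0000
seg 2 [80.9°–215.7°] uniform, h=26: θ=123.8° here. β=42.9, B=134.8. 26·42.9/134.8 = 8.2745 → s = 22.2745

22.2745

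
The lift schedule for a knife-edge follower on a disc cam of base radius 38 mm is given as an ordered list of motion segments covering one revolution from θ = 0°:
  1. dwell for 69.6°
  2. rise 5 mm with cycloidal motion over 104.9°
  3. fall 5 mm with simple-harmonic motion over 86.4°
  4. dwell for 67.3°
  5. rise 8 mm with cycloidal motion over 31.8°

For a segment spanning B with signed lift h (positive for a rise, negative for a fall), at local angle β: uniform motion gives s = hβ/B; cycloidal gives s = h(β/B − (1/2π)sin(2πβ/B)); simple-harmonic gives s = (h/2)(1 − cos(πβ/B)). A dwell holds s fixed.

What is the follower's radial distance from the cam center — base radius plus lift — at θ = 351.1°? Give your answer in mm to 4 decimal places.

seg 1 [0°–69.6°] dwell: s stays 0.0000
seg 2 [69.6°–174.5°] cycloidal, h=5: full span → s += 5 → s = 5.0000
seg 3 [174.5°–260.9°] simple-harmonic, h=-5: full span → s += -5 → s = 0.0000
seg 4 [260.9°–328.2°] dwell: s stays 0.0000
seg 5 [328.2°–360°] cycloidal, h=8: θ=351.1° here. β=22.9, B=31.8. 8·(0.7201 − sin(2π·0.7201)/(2π)) = 7.0119 → s = 7.0119
radial distance = base radius + s = 38 + 7.0119 = 45.0119

45.0119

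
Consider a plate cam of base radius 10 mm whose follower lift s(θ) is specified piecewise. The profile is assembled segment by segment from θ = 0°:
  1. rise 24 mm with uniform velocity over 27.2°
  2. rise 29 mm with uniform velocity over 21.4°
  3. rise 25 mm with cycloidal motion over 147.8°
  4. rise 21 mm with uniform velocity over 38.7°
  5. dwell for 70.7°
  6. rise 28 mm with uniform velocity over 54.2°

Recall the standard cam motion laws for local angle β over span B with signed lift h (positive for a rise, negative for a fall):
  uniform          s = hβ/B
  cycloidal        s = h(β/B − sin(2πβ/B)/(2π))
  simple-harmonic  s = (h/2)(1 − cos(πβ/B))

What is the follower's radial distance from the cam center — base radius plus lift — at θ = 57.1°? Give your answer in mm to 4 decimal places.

seg 1 [0°–27.2°] uniform, h=24: full span → s += 24 → s = 24.0000
seg 2 [27.2°–48.6°] uniform, h=29: full span → s += 29 → s = 53.0000
seg 3 [48.6°–196.4°] cycloidal, h=25: θ=57.1° here. β=8.5, B=147.8. 25·(0.0575 − sin(2π·0.0575)/(2π)) = 0.0311 → s = 53.0311
radial distance = base radius + s = 10 + 53.0311 = 63.0311

63.0311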